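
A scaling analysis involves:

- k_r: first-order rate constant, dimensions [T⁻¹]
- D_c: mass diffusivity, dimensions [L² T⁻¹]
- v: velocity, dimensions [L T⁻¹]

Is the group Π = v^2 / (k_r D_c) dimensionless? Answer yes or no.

yes

Sum the exponent of each base dimension across the product:
  M: −[k_r]_M − [D_c]_M + 2·[v]_M = −(0) − (0) + 2·(0) = 0
  L: −[k_r]_L − [D_c]_L + 2·[v]_L = −(0) − (2) + 2·(1) = 0
  T: −[k_r]_T − [D_c]_T + 2·[v]_T = −(-1) − (-1) + 2·(-1) = 0
  Θ: −[k_r]_Θ − [D_c]_Θ + 2·[v]_Θ = −(0) − (0) + 2·(0) = 0
All base exponents vanish — dimensionless.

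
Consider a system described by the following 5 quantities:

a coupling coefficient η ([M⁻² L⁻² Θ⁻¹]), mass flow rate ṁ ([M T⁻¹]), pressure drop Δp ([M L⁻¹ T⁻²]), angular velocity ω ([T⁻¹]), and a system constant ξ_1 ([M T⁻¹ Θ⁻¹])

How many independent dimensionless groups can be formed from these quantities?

There are 5 variables and 4 base dimensions (M, L, T, Θ).
The dimension matrix has rank 4.
Independent dimensionless groups: 5 − 4 = 1.

1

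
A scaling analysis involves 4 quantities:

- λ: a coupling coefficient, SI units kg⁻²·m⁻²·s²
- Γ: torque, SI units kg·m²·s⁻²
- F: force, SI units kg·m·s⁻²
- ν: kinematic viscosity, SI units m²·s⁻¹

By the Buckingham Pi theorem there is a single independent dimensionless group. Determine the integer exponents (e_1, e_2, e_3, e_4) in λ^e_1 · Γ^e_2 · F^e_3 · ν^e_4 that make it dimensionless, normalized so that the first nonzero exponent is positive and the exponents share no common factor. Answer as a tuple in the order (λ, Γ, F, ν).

M: e_1·(-2) + e_2·(1) + e_3·(1) + e_4·(0) = 0
L: e_1·(-2) + e_2·(2) + e_3·(1) + e_4·(2) = 0
T: e_1·(2) + e_2·(-2) + e_3·(-2) + e_4·(-1) = 0
Solving this homogeneous linear system for the smallest-integer solution (first nonzero entry positive) gives (1, 4, -2, -2).

(1, 4, -2, -2)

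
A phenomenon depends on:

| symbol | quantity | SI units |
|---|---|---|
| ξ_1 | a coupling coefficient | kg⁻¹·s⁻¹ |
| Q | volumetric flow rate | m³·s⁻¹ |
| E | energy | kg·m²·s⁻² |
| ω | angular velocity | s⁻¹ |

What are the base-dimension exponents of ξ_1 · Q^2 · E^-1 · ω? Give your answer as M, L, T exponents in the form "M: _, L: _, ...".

M: -2, L: 4, T: -2

Collect each base-dimension exponent across the product:
  M: (-1) + 2·(0) − (1) + (0) = -2
  L: (0) + 2·(3) − (2) + (0) = 4
  T: (-1) + 2·(-1) − (-2) + (-1) = -2
So the dimensions are [M⁻² L⁴ T⁻²].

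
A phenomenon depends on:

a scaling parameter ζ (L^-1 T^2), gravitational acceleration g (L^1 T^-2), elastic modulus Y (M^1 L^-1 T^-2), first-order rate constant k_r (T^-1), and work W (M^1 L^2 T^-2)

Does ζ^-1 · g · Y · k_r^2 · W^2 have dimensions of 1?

no

Sum the exponent of each base dimension across the product:
  M: −[ζ]_M + [g]_M + [Y]_M + 2·[k_r]_M + 2·[W]_M = −(0) + (0) + (1) + 2·(0) + 2·(1) = 3
  L: −[ζ]_L + [g]_L + [Y]_L + 2·[k_r]_L + 2·[W]_L = −(-1) + (1) + (-1) + 2·(0) + 2·(2) = 5
  T: −[ζ]_T + [g]_T + [Y]_T + 2·[k_r]_T + 2·[W]_T = −(2) + (-2) + (-2) + 2·(-1) + 2·(-2) = -12
Net dimensions [M³ L⁵ T⁻¹²] ≠ [1] — not dimensionless.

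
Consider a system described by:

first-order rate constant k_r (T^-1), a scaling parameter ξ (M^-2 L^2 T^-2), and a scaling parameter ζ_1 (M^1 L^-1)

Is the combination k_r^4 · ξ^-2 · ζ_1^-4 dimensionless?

yes

Sum the exponent of each base dimension across the product:
  M: 4·[k_r]_M − 2·[ξ]_M − 4·[ζ_1]_M = 4·(0) − 2·(-2) − 4·(1) = 0
  L: 4·[k_r]_L − 2·[ξ]_L − 4·[ζ_1]_L = 4·(0) − 2·(2) − 4·(-1) = 0
  T: 4·[k_r]_T − 2·[ξ]_T − 4·[ζ_1]_T = 4·(-1) − 2·(-2) − 4·(0) = 0
All base exponents vanish — dimensionless.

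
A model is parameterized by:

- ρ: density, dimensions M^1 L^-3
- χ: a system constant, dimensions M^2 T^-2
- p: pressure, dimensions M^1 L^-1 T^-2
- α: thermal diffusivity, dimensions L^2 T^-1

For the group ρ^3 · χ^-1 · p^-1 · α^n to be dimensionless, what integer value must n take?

Balance the L exponent: (2)·n from α, plus 3·(-3) − (0) − (-1) = -8 from the rest, must sum to zero.
2n − 8 = 0, so n = 4.

4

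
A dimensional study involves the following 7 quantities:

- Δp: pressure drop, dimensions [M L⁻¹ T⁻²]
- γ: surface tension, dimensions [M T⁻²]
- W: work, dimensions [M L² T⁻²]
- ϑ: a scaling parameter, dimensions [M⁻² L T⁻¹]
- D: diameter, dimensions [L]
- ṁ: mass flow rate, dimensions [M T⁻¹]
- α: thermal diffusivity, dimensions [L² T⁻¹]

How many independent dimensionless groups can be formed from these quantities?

There are 7 variables and 3 base dimensions (M, L, T).
The dimension matrix has rank 3.
Independent dimensionless groups: 7 − 3 = 4.

4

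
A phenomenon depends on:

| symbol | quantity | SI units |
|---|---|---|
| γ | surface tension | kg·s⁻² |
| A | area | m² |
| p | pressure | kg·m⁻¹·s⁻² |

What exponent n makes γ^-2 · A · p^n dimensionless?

2

Balance the M exponent: (1)·n from p, plus −2·(1) + (0) = -2 from the rest, must sum to zero.
n − 2 = 0, so n = 2.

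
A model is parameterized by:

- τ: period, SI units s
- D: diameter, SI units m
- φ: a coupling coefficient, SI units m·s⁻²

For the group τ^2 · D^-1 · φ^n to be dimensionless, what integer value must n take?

1

Balance the L exponent: (1)·n from φ, plus 2·(0) − (1) = -1 from the rest, must sum to zero.
n − 1 = 0, so n = 1.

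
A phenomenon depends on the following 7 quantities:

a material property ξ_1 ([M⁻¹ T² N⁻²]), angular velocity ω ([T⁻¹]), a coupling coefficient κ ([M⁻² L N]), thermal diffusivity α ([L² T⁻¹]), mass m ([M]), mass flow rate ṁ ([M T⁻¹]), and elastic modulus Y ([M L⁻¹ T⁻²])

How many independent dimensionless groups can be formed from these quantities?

3

There are 7 variables and 4 base dimensions (M, L, T, N).
The dimension matrix has rank 4.
Independent dimensionless groups: 7 − 4 = 3.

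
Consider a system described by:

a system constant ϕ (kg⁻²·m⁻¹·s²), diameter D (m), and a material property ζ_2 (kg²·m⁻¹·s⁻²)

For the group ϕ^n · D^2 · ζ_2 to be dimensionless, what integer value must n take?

1

Balance the M exponent: (-2)·n from ϕ, plus 2·(0) + (2) = 2 from the rest, must sum to zero.
-2n + 2 = 0, so n = 1.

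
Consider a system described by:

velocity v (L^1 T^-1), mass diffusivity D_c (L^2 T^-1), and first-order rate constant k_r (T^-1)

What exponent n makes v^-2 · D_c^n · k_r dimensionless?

1

Balance the L exponent: (2)·n from D_c, plus −2·(1) + (0) = -2 from the rest, must sum to zero.
2n − 2 = 0, so n = 1.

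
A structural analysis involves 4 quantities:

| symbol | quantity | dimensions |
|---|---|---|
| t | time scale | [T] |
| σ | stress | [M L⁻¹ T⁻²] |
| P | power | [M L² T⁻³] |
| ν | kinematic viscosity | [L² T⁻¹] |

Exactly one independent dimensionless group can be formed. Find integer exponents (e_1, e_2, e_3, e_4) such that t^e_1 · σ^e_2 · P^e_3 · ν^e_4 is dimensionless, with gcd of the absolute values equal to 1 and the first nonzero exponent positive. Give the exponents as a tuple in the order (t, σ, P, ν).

M: e_1·(0) + e_2·(1) + e_3·(1) + e_4·(0) = 0
L: e_1·(0) + e_2·(-1) + e_3·(2) + e_4·(2) = 0
T: e_1·(1) + e_2·(-2) + e_3·(-3) + e_4·(-1) = 0
Solving this homogeneous linear system for the smallest-integer solution (first nonzero entry positive) gives (1, 2, -2, 3).

(1, 2, -2, 3)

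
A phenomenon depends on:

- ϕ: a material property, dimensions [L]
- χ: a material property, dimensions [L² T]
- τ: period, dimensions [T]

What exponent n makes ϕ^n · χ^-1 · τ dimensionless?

2

Balance the L exponent: (1)·n from ϕ, plus −(2) + (0) = -2 from the rest, must sum to zero.
n − 2 = 0, so n = 2.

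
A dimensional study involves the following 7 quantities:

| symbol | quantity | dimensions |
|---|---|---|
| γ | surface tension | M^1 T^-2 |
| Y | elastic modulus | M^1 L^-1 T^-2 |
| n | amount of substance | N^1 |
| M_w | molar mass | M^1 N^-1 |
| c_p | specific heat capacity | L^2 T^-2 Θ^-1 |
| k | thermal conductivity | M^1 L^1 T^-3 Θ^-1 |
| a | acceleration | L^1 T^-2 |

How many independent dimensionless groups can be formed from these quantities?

2

There are 7 variables and 5 base dimensions (M, L, T, Θ, N).
The dimension matrix has rank 5.
Independent dimensionless groups: 7 − 5 = 2.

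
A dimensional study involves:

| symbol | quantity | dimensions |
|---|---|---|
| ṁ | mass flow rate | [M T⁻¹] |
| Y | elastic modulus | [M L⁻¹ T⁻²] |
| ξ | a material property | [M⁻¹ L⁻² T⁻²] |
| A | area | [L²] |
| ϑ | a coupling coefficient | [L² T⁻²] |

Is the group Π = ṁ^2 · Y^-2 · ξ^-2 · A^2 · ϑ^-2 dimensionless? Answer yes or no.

no

Sum the exponent of each base dimension across the product:
  M: 2·[ṁ]_M − 2·[Y]_M − 2·[ξ]_M + 2·[A]_M − 2·[ϑ]_M = 2·(1) − 2·(1) − 2·(-1) + 2·(0) − 2·(0) = 2
  L: 2·[ṁ]_L − 2·[Y]_L − 2·[ξ]_L + 2·[A]_L − 2·[ϑ]_L = 2·(0) − 2·(-1) − 2·(-2) + 2·(2) − 2·(2) = 6
  T: 2·[ṁ]_T − 2·[Y]_T − 2·[ξ]_T + 2·[A]_T − 2·[ϑ]_T = 2·(-1) − 2·(-2) − 2·(-2) + 2·(0) − 2·(-2) = 10
Net dimensions [M² L⁶ T¹⁰] ≠ [1] — not dimensionless.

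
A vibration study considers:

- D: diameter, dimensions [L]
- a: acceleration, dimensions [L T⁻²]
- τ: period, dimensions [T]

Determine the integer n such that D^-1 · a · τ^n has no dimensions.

2

Balance the T exponent: (1)·n from τ, plus −(0) + (-2) = -2 from the rest, must sum to zero.
n − 2 = 0, so n = 2.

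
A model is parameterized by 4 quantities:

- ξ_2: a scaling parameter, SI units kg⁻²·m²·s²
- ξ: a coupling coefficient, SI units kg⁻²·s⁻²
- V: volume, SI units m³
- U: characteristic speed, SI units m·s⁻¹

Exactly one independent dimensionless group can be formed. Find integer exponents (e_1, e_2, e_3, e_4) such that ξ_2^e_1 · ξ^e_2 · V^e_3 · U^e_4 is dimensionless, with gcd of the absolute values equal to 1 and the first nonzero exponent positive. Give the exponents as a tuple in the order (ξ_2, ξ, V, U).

(1, -1, -2, 4)

M: e_1·(-2) + e_2·(-2) + e_3·(0) + e_4·(0) = 0
L: e_1·(2) + e_2·(0) + e_3·(3) + e_4·(1) = 0
T: e_1·(2) + e_2·(-2) + e_3·(0) + e_4·(-1) = 0
Solving this homogeneous linear system for the smallest-integer solution (first nonzero entry positive) gives (1, -1, -2, 4).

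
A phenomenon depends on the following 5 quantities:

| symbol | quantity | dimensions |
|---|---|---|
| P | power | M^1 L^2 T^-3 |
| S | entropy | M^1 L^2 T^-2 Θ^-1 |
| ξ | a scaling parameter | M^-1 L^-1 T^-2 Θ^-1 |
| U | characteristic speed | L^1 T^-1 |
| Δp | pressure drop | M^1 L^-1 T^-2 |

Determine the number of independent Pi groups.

There are 5 variables and 4 base dimensions (M, L, T, Θ).
The dimension matrix has rank 4.
Independent dimensionless groups: 5 − 4 = 1.

1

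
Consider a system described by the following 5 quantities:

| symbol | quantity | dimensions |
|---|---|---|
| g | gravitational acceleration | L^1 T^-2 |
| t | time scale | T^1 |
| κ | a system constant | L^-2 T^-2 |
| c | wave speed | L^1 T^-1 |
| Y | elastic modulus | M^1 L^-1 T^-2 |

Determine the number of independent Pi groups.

2

There are 5 variables and 3 base dimensions (M, L, T).
The dimension matrix has rank 3.
Independent dimensionless groups: 5 − 3 = 2.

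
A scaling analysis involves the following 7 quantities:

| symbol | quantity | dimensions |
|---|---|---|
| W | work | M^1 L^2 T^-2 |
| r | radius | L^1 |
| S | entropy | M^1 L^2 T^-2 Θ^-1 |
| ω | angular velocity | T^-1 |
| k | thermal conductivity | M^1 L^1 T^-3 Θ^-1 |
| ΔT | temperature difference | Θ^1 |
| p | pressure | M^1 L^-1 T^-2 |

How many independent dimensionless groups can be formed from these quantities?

3

There are 7 variables and 4 base dimensions (M, L, T, Θ).
The dimension matrix has rank 4.
Independent dimensionless groups: 7 − 4 = 3.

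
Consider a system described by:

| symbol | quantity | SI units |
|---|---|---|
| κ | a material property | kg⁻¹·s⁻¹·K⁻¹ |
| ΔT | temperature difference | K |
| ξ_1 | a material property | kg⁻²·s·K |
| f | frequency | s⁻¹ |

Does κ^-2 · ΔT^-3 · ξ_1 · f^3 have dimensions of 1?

Sum the exponent of each base dimension across the product:
  M: −2·[κ]_M − 3·[ΔT]_M + [ξ_1]_M + 3·[f]_M = −2·(-1) − 3·(0) + (-2) + 3·(0) = 0
  L: −2·[κ]_L − 3·[ΔT]_L + [ξ_1]_L + 3·[f]_L = −2·(0) − 3·(0) + (0) + 3·(0) = 0
  T: −2·[κ]_T − 3·[ΔT]_T + [ξ_1]_T + 3·[f]_T = −2·(-1) − 3·(0) + (1) + 3·(-1) = 0
  Θ: −2·[κ]_Θ − 3·[ΔT]_Θ + [ξ_1]_Θ + 3·[f]_Θ = −2·(-1) − 3·(1) + (1) + 3·(0) = 0
All base exponents vanish — dimensionless.

yes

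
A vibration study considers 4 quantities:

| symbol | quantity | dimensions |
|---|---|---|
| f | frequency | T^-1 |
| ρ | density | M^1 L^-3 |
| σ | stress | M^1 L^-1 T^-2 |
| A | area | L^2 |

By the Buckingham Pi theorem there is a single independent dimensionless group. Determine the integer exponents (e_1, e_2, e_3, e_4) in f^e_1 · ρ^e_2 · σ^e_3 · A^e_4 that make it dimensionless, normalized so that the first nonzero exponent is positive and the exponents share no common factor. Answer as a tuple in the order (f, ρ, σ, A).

(2, 1, -1, 1)

M: e_1·(0) + e_2·(1) + e_3·(1) + e_4·(0) = 0
L: e_1·(0) + e_2·(-3) + e_3·(-1) + e_4·(2) = 0
T: e_1·(-1) + e_2·(0) + e_3·(-2) + e_4·(0) = 0
Solving this homogeneous linear system for the smallest-integer solution (first nonzero entry positive) gives (2, 1, -1, 1).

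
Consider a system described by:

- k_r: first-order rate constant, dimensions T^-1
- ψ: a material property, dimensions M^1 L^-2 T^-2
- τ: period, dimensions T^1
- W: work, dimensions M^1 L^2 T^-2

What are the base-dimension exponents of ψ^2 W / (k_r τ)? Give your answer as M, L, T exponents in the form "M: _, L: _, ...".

M: 3, L: -2, T: -6

Collect each base-dimension exponent across the product:
  M: −(0) + 2·(1) − (0) + (1) = 3
  L: −(0) + 2·(-2) − (0) + (2) = -2
  T: −(-1) + 2·(-2) − (1) + (-2) = -6
So the dimensions are [M³ L⁻² T⁻⁶].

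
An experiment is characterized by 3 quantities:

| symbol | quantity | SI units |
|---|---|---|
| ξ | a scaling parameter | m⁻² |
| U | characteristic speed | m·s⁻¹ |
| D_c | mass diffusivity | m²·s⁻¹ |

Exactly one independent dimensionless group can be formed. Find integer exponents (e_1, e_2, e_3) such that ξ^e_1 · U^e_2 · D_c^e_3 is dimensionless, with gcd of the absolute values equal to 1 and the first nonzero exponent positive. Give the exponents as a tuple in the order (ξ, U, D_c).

(1, -2, 2)

L: e_1·(-2) + e_2·(1) + e_3·(2) = 0
T: e_1·(0) + e_2·(-1) + e_3·(-1) = 0
Solving this homogeneous linear system for the smallest-integer solution (first nonzero entry positive) gives (1, -2, 2).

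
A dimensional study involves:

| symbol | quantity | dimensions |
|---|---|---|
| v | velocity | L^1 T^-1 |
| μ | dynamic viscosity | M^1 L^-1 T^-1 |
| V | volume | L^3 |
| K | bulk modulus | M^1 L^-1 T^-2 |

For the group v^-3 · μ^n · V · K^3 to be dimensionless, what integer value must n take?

Balance the M exponent: (1)·n from μ, plus −3·(0) + (0) + 3·(1) = 3 from the rest, must sum to zero.
n + 3 = 0, so n = -3.

-3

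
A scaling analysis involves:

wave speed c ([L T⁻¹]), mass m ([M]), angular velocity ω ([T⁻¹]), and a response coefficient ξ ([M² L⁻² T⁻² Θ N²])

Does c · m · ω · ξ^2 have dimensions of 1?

no

Sum the exponent of each base dimension across the product:
  M: [c]_M + [m]_M + [ω]_M + 2·[ξ]_M = (0) + (1) + (0) + 2·(2) = 5
  L: [c]_L + [m]_L + [ω]_L + 2·[ξ]_L = (1) + (0) + (0) + 2·(-2) = -3
  T: [c]_T + [m]_T + [ω]_T + 2·[ξ]_T = (-1) + (0) + (-1) + 2·(-2) = -6
  Θ: [c]_Θ + [m]_Θ + [ω]_Θ + 2·[ξ]_Θ = (0) + (0) + (0) + 2·(1) = 2
  N: [c]_N + [m]_N + [ω]_N + 2·[ξ]_N = (0) + (0) + (0) + 2·(2) = 4
Net dimensions [M⁵ L⁻³ T⁻⁶ Θ² N⁴] ≠ [1] — not dimensionless.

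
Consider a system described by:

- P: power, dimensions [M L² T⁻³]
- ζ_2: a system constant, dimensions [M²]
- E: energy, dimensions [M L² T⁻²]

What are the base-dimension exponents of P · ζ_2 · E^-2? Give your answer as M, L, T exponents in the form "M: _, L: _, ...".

Collect each base-dimension exponent across the product:
  M: (1) + (2) − 2·(1) = 1
  L: (2) + (0) − 2·(2) = -2
  T: (-3) + (0) − 2·(-2) = 1
So the dimensions are [M L⁻² T].

M: 1, L: -2, T: 1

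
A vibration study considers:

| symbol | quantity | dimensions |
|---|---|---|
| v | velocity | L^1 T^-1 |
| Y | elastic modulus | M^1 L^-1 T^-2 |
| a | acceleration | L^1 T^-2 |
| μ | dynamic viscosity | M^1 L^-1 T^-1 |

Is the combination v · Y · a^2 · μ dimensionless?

Sum the exponent of each base dimension across the product:
  M: [v]_M + [Y]_M + 2·[a]_M + [μ]_M = (0) + (1) + 2·(0) + (1) = 2
  L: [v]_L + [Y]_L + 2·[a]_L + [μ]_L = (1) + (-1) + 2·(1) + (-1) = 1
  T: [v]_T + [Y]_T + 2·[a]_T + [μ]_T = (-1) + (-2) + 2·(-2) + (-1) = -8
Net dimensions [M² L T⁻⁸] ≠ [1] — not dimensionless.

no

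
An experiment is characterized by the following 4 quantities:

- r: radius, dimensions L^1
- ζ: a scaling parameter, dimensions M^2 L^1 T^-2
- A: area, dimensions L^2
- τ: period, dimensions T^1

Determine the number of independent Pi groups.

There are 4 variables and 3 base dimensions (M, L, T).
The dimension matrix has rank 3.
Independent dimensionless groups: 4 − 3 = 1.

1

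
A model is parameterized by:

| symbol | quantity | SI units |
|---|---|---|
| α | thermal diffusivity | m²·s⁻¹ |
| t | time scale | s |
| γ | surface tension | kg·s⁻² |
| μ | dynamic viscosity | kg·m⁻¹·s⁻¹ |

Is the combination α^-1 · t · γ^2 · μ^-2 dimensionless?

Sum the exponent of each base dimension across the product:
  M: −[α]_M + [t]_M + 2·[γ]_M − 2·[μ]_M = −(0) + (0) + 2·(1) − 2·(1) = 0
  L: −[α]_L + [t]_L + 2·[γ]_L − 2·[μ]_L = −(2) + (0) + 2·(0) − 2·(-1) = 0
  T: −[α]_T + [t]_T + 2·[γ]_T − 2·[μ]_T = −(-1) + (1) + 2·(-2) − 2·(-1) = 0
All base exponents vanish — dimensionless.

yes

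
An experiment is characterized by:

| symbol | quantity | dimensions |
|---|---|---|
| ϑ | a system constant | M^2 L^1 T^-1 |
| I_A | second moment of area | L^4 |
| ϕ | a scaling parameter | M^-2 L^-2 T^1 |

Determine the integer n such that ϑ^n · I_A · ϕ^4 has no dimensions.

4

Balance the M exponent: (2)·n from ϑ, plus (0) + 4·(-2) = -8 from the rest, must sum to zero.
2n − 8 = 0, so n = 4.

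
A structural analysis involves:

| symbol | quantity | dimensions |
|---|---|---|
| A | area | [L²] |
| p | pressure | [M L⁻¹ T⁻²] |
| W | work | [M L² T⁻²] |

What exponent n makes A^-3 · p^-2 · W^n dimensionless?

Balance the M exponent: (1)·n from W, plus −3·(0) − 2·(1) = -2 from the rest, must sum to zero.
n − 2 = 0, so n = 2.

2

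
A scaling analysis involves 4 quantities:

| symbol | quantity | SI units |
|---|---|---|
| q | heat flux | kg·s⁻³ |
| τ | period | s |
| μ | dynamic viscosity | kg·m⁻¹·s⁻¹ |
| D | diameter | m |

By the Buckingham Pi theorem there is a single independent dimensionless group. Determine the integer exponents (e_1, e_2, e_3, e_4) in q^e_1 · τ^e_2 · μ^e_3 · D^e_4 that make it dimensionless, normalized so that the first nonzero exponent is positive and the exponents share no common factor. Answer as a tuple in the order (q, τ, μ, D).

(1, 2, -1, -1)

M: e_1·(1) + e_2·(0) + e_3·(1) + e_4·(0) = 0
L: e_1·(0) + e_2·(0) + e_3·(-1) + e_4·(1) = 0
T: e_1·(-3) + e_2·(1) + e_3·(-1) + e_4·(0) = 0
Solving this homogeneous linear system for the smallest-integer solution (first nonzero entry positive) gives (1, 2, -1, -1).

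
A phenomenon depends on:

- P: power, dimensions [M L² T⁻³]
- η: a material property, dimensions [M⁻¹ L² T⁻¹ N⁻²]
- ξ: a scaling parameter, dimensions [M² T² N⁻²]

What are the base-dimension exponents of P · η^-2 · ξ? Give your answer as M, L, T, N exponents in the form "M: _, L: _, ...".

Collect each base-dimension exponent across the product:
  M: (1) − 2·(-1) + (2) = 5
  L: (2) − 2·(2) + (0) = -2
  T: (-3) − 2·(-1) + (2) = 1
  N: (0) − 2·(-2) + (-2) = 2
So the dimensions are [M⁵ L⁻² T N²].

M: 5, L: -2, T: 1, N: 2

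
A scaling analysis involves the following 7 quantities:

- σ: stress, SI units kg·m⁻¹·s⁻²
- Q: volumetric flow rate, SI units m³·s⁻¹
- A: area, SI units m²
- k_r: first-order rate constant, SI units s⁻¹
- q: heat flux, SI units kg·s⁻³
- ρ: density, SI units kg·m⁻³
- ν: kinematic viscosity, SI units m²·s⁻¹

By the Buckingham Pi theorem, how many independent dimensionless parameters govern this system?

4

There are 7 variables and 3 base dimensions (M, L, T).
The dimension matrix has rank 3.
Independent dimensionless groups: 7 − 3 = 4.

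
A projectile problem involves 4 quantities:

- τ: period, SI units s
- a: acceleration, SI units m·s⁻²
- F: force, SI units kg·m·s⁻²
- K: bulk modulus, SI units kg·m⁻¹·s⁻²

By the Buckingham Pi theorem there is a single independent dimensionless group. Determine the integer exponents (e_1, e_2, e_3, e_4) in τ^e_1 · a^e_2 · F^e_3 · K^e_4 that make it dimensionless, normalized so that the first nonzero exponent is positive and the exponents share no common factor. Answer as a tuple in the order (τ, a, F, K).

M: e_1·(0) + e_2·(0) + e_3·(1) + e_4·(1) = 0
L: e_1·(0) + e_2·(1) + e_3·(1) + e_4·(-1) = 0
T: e_1·(1) + e_2·(-2) + e_3·(-2) + e_4·(-2) = 0
Solving this homogeneous linear system for the smallest-integer solution (first nonzero entry positive) gives (4, 2, -1, 1).

(4, 2, -1, 1)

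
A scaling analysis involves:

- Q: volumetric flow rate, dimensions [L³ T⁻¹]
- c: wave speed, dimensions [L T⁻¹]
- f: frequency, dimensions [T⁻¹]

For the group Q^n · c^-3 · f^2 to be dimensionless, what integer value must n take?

Balance the L exponent: (3)·n from Q, plus −3·(1) + 2·(0) = -3 from the rest, must sum to zero.
3n − 3 = 0, so n = 1.

1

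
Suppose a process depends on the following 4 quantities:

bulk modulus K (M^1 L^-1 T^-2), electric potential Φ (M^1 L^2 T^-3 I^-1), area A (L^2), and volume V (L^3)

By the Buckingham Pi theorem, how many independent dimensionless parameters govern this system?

There are 4 variables and 4 base dimensions (M, L, T, I).
The dimension matrix has rank 3 (less than 4: the dimension vectors are linearly dependent).
Independent dimensionless groups: 4 − 3 = 1.

1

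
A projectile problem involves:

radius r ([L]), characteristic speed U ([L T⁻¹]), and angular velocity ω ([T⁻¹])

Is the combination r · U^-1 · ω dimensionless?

Sum the exponent of each base dimension across the product:
  M: [r]_M − [U]_M + [ω]_M = (0) − (0) + (0) = 0
  L: [r]_L − [U]_L + [ω]_L = (1) − (1) + (0) = 0
  T: [r]_T − [U]_T + [ω]_T = (0) − (-1) + (-1) = 0
All base exponents vanish — dimensionless.

yes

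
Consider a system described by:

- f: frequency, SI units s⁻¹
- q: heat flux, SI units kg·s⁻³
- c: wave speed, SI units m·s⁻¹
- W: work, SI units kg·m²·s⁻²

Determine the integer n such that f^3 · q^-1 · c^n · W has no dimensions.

-2

Balance the L exponent: (1)·n from c, plus 3·(0) − (0) + (2) = 2 from the rest, must sum to zero.
n + 2 = 0, so n = -2.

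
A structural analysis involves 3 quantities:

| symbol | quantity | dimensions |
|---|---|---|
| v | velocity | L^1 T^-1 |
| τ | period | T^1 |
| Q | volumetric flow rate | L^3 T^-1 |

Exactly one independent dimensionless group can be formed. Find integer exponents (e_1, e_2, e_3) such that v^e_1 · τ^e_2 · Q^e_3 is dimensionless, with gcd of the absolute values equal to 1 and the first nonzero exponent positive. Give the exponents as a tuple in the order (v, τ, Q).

L: e_1·(1) + e_2·(0) + e_3·(3) = 0
T: e_1·(-1) + e_2·(1) + e_3·(-1) = 0
Solving this homogeneous linear system for the smallest-integer solution (first nonzero entry positive) gives (3, 2, -1).

(3, 2, -1)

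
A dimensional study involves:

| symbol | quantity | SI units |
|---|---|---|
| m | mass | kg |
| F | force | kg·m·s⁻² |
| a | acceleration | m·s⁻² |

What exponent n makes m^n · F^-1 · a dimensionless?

Balance the M exponent: (1)·n from m, plus −(1) + (0) = -1 from the rest, must sum to zero.
n − 1 = 0, so n = 1.

1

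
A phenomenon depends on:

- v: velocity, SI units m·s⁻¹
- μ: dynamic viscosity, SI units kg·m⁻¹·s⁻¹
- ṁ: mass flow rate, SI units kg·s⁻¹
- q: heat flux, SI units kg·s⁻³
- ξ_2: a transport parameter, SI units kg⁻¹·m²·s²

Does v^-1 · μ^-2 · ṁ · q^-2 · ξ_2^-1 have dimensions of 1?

Sum the exponent of each base dimension across the product:
  M: −[v]_M − 2·[μ]_M + [ṁ]_M − 2·[q]_M − [ξ_2]_M = −(0) − 2·(1) + (1) − 2·(1) − (-1) = -2
  L: −[v]_L − 2·[μ]_L + [ṁ]_L − 2·[q]_L − [ξ_2]_L = −(1) − 2·(-1) + (0) − 2·(0) − (2) = -1
  T: −[v]_T − 2·[μ]_T + [ṁ]_T − 2·[q]_T − [ξ_2]_T = −(-1) − 2·(-1) + (-1) − 2·(-3) − (2) = 6
Net dimensions [M⁻² L⁻¹ T⁶] ≠ [1] — not dimensionless.

no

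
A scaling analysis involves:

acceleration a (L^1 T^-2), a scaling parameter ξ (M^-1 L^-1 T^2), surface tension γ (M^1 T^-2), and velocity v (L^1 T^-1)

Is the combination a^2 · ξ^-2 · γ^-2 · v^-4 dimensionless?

yes

Sum the exponent of each base dimension across the product:
  M: 2·[a]_M − 2·[ξ]_M − 2·[γ]_M − 4·[v]_M = 2·(0) − 2·(-1) − 2·(1) − 4·(0) = 0
  L: 2·[a]_L − 2·[ξ]_L − 2·[γ]_L − 4·[v]_L = 2·(1) − 2·(-1) − 2·(0) − 4·(1) = 0
  T: 2·[a]_T − 2·[ξ]_T − 2·[γ]_T − 4·[v]_T = 2·(-2) − 2·(2) − 2·(-2) − 4·(-1) = 0
All base exponents vanish — dimensionless.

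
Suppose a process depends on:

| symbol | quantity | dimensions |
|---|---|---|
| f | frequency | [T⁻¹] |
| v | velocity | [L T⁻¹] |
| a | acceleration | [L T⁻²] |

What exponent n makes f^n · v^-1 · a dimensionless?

Balance the T exponent: (-1)·n from f, plus −(-1) + (-2) = -1 from the rest, must sum to zero.
−n − 1 = 0, so n = -1.

-1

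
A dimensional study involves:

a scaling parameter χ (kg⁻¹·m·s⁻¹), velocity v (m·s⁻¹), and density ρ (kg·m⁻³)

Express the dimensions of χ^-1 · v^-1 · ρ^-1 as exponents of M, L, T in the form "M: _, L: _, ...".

M: 0, L: 1, T: 2

Collect each base-dimension exponent across the product:
  M: −(-1) − (0) − (1) = 0
  L: −(1) − (1) − (-3) = 1
  T: −(-1) − (-1) − (0) = 2
So the dimensions are [L T²].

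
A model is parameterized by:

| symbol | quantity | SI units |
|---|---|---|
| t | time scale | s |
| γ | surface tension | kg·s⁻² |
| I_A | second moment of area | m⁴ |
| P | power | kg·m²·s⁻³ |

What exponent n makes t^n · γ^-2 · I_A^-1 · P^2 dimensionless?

2

Balance the T exponent: (1)·n from t, plus −2·(-2) − (0) + 2·(-3) = -2 from the rest, must sum to zero.
n − 2 = 0, so n = 2.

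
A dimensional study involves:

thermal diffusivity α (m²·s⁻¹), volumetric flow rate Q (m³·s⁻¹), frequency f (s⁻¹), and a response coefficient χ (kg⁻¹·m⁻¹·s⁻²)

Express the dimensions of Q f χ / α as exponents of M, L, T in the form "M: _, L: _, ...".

Collect each base-dimension exponent across the product:
  M: −(0) + (0) + (0) + (-1) = -1
  L: −(2) + (3) + (0) + (-1) = 0
  T: −(-1) + (-1) + (-1) + (-2) = -3
So the dimensions are [M⁻¹ T⁻³].

M: -1, L: 0, T: -3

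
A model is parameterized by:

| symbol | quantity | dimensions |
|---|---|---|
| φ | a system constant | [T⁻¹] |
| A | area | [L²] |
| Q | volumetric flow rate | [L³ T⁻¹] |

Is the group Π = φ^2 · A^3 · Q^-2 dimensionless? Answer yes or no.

Sum the exponent of each base dimension across the product:
  L: 2·[φ]_L + 3·[A]_L − 2·[Q]_L = 2·(0) + 3·(2) − 2·(3) = 0
  T: 2·[φ]_T + 3·[A]_T − 2·[Q]_T = 2·(-1) + 3·(0) − 2·(-1) = 0
All base exponents vanish — dimensionless.

yes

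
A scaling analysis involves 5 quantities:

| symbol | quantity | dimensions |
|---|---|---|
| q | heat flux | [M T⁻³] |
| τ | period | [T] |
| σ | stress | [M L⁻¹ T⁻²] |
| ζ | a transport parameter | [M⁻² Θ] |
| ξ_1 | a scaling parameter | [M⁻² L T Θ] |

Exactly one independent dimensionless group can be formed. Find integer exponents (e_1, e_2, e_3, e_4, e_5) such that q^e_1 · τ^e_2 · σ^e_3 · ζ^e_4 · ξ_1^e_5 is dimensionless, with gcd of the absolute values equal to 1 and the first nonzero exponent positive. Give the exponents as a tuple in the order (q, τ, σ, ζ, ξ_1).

(1, 2, -1, 1, -1)

M: e_1·(1) + e_2·(0) + e_3·(1) + e_4·(-2) + e_5·(-2) = 0
L: e_1·(0) + e_2·(0) + e_3·(-1) + e_4·(0) + e_5·(1) = 0
T: e_1·(-3) + e_2·(1) + e_3·(-2) + e_4·(0) + e_5·(1) = 0
Θ: e_1·(0) + e_2·(0) + e_3·(0) + e_4·(1) + e_5·(1) = 0
Solving this homogeneous linear system for the smallest-integer solution (first nonzero entry positive) gives (1, 2, -1, 1, -1).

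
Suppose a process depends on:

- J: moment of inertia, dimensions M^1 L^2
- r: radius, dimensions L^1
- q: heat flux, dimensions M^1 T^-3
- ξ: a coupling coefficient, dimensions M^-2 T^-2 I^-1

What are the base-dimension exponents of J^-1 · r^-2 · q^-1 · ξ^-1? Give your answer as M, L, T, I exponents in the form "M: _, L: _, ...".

M: 0, L: -4, T: 5, I: 1

Collect each base-dimension exponent across the product:
  M: −(1) − 2·(0) − (1) − (-2) = 0
  L: −(2) − 2·(1) − (0) − (0) = -4
  T: −(0) − 2·(0) − (-3) − (-2) = 5
  I: −(0) − 2·(0) − (0) − (-1) = 1
So the dimensions are [L⁻⁴ T⁵ I].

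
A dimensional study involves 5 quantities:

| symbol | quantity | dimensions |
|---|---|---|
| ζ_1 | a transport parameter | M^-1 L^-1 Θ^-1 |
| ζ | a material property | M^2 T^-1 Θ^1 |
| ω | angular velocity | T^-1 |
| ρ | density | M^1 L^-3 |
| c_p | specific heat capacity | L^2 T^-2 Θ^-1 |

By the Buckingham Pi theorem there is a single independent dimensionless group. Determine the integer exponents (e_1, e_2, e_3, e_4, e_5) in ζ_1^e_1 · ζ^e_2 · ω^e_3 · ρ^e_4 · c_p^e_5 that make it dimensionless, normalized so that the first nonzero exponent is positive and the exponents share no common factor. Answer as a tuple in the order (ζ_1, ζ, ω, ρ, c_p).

(4, 3, -1, -2, -1)

M: e_1·(-1) + e_2·(2) + e_3·(0) + e_4·(1) + e_5·(0) = 0
L: e_1·(-1) + e_2·(0) + e_3·(0) + e_4·(-3) + e_5·(2) = 0
T: e_1·(0) + e_2·(-1) + e_3·(-1) + e_4·(0) + e_5·(-2) = 0
Θ: e_1·(-1) + e_2·(1) + e_3·(0) + e_4·(0) + e_5·(-1) = 0
Solving this homogeneous linear system for the smallest-integer solution (first nonzero entry positive) gives (4, 3, -1, -2, -1).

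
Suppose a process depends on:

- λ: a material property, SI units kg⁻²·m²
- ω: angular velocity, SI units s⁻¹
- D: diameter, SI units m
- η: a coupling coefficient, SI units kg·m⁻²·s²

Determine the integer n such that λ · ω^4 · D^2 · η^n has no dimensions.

2

Balance the M exponent: (1)·n from η, plus (-2) + 4·(0) + 2·(0) = -2 from the rest, must sum to zero.
n − 2 = 0, so n = 2.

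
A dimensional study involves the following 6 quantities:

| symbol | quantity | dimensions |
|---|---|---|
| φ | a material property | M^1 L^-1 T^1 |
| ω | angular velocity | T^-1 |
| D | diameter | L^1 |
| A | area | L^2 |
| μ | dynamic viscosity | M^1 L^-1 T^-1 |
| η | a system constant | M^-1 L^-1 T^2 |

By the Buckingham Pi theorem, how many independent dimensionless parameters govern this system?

There are 6 variables and 3 base dimensions (M, L, T).
The dimension matrix has rank 3.
Independent dimensionless groups: 6 − 3 = 3.

3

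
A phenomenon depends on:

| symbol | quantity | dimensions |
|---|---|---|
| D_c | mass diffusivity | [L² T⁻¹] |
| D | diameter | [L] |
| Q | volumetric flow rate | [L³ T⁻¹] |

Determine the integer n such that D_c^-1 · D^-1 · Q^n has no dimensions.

Balance the L exponent: (3)·n from Q, plus −(2) − (1) = -3 from the rest, must sum to zero.
3n − 3 = 0, so n = 1.

1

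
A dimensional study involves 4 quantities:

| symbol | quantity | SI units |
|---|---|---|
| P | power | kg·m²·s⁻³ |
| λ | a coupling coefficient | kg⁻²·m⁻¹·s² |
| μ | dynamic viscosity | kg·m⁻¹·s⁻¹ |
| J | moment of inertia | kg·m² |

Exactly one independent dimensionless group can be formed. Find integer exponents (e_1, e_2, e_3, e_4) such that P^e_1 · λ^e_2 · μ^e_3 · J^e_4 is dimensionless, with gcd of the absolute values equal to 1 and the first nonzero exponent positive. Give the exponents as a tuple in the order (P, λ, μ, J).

M: e_1·(1) + e_2·(-2) + e_3·(1) + e_4·(1) = 0
L: e_1·(2) + e_2·(-1) + e_3·(-1) + e_4·(2) = 0
T: e_1·(-3) + e_2·(2) + e_3·(-1) + e_4·(0) = 0
Solving this homogeneous linear system for the smallest-integer solution (first nonzero entry positive) gives (1, 3, 3, 2).

(1, 3, 3, 2)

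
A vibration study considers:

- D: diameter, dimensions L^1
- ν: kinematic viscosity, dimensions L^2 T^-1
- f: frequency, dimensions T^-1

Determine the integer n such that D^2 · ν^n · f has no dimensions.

Balance the L exponent: (2)·n from ν, plus 2·(1) + (0) = 2 from the rest, must sum to zero.
2n + 2 = 0, so n = -1.

-1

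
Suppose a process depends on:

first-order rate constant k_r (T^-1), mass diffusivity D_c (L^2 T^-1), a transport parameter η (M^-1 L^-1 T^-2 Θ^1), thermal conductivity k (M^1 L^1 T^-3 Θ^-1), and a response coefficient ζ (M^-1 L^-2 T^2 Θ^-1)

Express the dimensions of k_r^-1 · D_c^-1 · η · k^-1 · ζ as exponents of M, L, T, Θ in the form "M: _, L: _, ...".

Collect each base-dimension exponent across the product:
  M: −(0) − (0) + (-1) − (1) + (-1) = -3
  L: −(0) − (2) + (-1) − (1) + (-2) = -6
  T: −(-1) − (-1) + (-2) − (-3) + (2) = 5
  Θ: −(0) − (0) + (1) − (-1) + (-1) = 1
So the dimensions are [M⁻³ L⁻⁶ T⁵ Θ].

M: -3, L: -6, T: 5, Θ: 1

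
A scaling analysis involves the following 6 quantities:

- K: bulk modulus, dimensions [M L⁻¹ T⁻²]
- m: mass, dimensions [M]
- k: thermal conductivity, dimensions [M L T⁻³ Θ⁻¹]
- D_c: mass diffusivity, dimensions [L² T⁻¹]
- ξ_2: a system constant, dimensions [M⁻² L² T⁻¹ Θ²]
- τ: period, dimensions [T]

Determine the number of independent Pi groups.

There are 6 variables and 4 base dimensions (M, L, T, Θ).
The dimension matrix has rank 4.
Independent dimensionless groups: 6 − 4 = 2.

2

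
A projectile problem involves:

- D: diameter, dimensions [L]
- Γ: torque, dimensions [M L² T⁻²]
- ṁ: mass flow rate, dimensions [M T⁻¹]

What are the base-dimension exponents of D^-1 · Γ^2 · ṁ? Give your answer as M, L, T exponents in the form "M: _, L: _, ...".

Collect each base-dimension exponent across the product:
  M: −(0) + 2·(1) + (1) = 3
  L: −(1) + 2·(2) + (0) = 3
  T: −(0) + 2·(-2) + (-1) = -5
So the dimensions are [M³ L³ T⁻⁵].

M: 3, L: 3, T: -5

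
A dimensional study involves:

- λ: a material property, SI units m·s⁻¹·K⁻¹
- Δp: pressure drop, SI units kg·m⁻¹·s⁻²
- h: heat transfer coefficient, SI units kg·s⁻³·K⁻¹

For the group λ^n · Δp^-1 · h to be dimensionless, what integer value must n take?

Balance the L exponent: (1)·n from λ, plus −(-1) + (0) = 1 from the rest, must sum to zero.
n + 1 = 0, so n = -1.

-1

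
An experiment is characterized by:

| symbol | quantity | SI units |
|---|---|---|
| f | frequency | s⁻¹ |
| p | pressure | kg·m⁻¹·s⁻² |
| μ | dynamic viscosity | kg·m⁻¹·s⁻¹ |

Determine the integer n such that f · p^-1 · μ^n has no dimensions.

1

Balance the M exponent: (1)·n from μ, plus (0) − (1) = -1 from the rest, must sum to zero.
n − 1 = 0, so n = 1.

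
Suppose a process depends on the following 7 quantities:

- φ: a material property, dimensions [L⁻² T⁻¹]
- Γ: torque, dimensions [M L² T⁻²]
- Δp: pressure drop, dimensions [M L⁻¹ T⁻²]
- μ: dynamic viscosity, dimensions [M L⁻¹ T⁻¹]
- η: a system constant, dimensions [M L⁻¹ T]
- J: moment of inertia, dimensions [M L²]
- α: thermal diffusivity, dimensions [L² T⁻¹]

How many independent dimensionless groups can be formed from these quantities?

4

There are 7 variables and 3 base dimensions (M, L, T).
The dimension matrix has rank 3.
Independent dimensionless groups: 7 − 3 = 4.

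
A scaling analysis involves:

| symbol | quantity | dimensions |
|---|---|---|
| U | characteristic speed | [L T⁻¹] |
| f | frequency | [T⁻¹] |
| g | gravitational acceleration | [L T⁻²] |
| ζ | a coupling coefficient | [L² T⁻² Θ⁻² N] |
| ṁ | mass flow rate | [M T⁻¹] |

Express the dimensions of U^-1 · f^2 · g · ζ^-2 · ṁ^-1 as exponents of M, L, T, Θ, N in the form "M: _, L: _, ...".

M: -1, L: -4, T: 2, Θ: 4, N: -2

Collect each base-dimension exponent across the product:
  M: −(0) + 2·(0) + (0) − 2·(0) − (1) = -1
  L: −(1) + 2·(0) + (1) − 2·(2) − (0) = -4
  T: −(-1) + 2·(-1) + (-2) − 2·(-2) − (-1) = 2
  Θ: −(0) + 2·(0) + (0) − 2·(-2) − (0) = 4
  N: −(0) + 2·(0) + (0) − 2·(1) − (0) = -2
So the dimensions are [M⁻¹ L⁻⁴ T² Θ⁴ N⁻²].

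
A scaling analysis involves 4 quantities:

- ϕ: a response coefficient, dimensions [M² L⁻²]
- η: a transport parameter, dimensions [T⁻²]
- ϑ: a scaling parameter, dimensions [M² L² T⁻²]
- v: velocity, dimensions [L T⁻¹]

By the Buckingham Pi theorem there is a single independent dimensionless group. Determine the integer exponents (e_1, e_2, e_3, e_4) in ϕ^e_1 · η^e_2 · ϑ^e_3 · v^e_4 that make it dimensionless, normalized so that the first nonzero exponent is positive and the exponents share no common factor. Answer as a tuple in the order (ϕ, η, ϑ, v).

(1, -1, -1, 4)

M: e_1·(2) + e_2·(0) + e_3·(2) + e_4·(0) = 0
L: e_1·(-2) + e_2·(0) + e_3·(2) + e_4·(1) = 0
T: e_1·(0) + e_2·(-2) + e_3·(-2) + e_4·(-1) = 0
Solving this homogeneous linear system for the smallest-integer solution (first nonzero entry positive) gives (1, -1, -1, 4).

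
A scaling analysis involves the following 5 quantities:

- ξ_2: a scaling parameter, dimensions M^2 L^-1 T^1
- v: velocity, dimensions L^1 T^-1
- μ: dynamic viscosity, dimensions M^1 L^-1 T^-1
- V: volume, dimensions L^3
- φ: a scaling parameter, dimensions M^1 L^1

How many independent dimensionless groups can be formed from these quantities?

2

There are 5 variables and 3 base dimensions (M, L, T).
The dimension matrix has rank 3.
Independent dimensionless groups: 5 − 3 = 2.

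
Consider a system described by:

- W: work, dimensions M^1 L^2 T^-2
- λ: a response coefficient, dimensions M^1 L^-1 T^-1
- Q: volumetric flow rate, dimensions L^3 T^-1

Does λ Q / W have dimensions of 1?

yes

Sum the exponent of each base dimension across the product:
  M: −[W]_M + [λ]_M + [Q]_M = −(1) + (1) + (0) = 0
  L: −[W]_L + [λ]_L + [Q]_L = −(2) + (-1) + (3) = 0
  T: −[W]_T + [λ]_T + [Q]_T = −(-2) + (-1) + (-1) = 0
All base exponents vanish — dimensionless.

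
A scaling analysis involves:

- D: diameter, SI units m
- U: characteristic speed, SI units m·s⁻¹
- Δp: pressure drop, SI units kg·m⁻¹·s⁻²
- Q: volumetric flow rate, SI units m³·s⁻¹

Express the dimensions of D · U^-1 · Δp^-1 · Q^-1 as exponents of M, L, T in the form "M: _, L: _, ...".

Collect each base-dimension exponent across the product:
  M: (0) − (0) − (1) − (0) = -1
  L: (1) − (1) − (-1) − (3) = -2
  T: (0) − (-1) − (-2) − (-1) = 4
So the dimensions are [M⁻¹ L⁻² T⁴].

M: -1, L: -2, T: 4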